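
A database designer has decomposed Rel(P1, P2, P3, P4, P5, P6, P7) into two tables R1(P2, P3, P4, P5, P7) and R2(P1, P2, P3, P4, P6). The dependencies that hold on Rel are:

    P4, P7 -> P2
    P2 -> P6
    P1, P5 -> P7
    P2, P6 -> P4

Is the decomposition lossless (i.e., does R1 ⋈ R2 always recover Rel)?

No

Common attributes: R1 ∩ R2 = {P2, P3, P4}.
Closure of {P2, P3, P4}: P2 → P6 applies, adding P6. So (P2, P3, P4)⁺ = {P2, P3, P4, P6}.
The closure contains neither all of R1 = {P2, P3, P4, P5, P7} nor all of R2 = {P1, P2, P3, P4, P6}, so the common attributes are not a superkey of either fragment. The join is lossy.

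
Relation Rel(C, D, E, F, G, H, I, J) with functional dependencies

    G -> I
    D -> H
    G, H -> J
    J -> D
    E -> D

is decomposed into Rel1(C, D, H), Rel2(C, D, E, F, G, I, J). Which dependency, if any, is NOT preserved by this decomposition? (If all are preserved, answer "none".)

Check G, H → J: no single fragment contains all of {G, H, J}, and the restricted closure of {G, H} across the fragments never reaches {J}.
G → I is preserved.
D → H is preserved.
J → D is preserved.
E → D is preserved.

G, H -> J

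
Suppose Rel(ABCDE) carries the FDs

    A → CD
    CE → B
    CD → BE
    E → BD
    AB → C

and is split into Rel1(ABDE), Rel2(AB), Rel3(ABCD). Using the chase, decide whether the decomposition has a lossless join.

Yes

Chase test. Columns are ABCDE; row i has aⱼ where attribute j ∈ Reli, else bᵢⱼ.
Initial tableau (one row per fragment):
  row 1: a1 a2 b13 a4 a5
  row 2: a1 a2 b23 b24 b25
  row 3: a1 a2 a3 a4 b35
Rows 1 and 2 agree on A; apply A→CD and equate their CD entries.
Rows 1 and 3 agree on A; apply A→CD and equate their CD entries.
Rows 1 and 2 agree on CD; apply CD→BE and equate their BE entries.
Rows 1 and 3 agree on CD; apply CD→BE and equate their BE entries.
Row 1 is now all distinguished symbols — the join is lossless.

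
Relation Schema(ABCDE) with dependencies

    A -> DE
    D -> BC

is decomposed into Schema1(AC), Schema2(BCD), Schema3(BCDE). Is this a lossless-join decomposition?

Chase test. Columns are ABCDE; row i has aⱼ where attribute j ∈ Schemai, else bᵢⱼ.
Initial tableau (one row per fragment):
  row 1: a1 b12 a3 b14 b15
  row 2: b21 a2 a3 a4 b25
  row 3: b31 a2 a3 a4 a5
No row becomes fully distinguished — the join is lossy.

No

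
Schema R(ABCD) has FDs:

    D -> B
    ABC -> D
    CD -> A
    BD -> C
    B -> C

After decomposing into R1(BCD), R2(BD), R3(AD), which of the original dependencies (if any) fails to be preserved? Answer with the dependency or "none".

Check ABC → D: no single fragment contains all of {ABCD}, and the restricted closure of {ABC} across the fragments never reaches {D}.
D → B is preserved.
CD → A is preserved.
BD → C is preserved.
B → C is preserved.

ABC -> D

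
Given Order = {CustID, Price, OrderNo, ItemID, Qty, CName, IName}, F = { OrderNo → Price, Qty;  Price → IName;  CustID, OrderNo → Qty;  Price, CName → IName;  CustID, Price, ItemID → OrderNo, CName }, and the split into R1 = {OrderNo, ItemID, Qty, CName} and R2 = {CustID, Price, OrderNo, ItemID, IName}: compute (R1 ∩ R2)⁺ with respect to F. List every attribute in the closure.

R1 ∩ R2 = {OrderNo, ItemID}.
OrderNo → Price, Qty applies, adding Price, Qty
Price → IName applies, adding IName
Closure: {Price, OrderNo, ItemID, Qty, IName}.

Price, OrderNo, ItemID, Qty, IName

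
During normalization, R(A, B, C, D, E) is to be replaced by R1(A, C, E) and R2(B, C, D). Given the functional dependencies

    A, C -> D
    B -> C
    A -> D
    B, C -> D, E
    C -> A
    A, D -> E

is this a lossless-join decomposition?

Common attributes: R1 ∩ R2 = {C}.
Closure of {C}: C → A applies, adding A; A, C → D applies, adding D; A, D → E applies, adding E. So (C)⁺ = {A, C, D, E}.
This closure contains every attribute of R1, so R1 ∩ R2 → R1. The join is lossless.

Yes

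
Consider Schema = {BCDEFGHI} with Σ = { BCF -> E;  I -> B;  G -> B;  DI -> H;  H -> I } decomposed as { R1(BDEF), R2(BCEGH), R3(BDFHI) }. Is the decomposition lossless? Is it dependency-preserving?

lossy and not dependency-preserving

Lossless test (chase): Rows 2 and 3 agree on H; apply H→I and equate their I entries. No row becomes fully distinguished — the join is lossy.
Dependency preservation: the restricted closure of {BCF} across the fragments never reaches {E}, so BCF → E cannot be enforced without a join — not preserved.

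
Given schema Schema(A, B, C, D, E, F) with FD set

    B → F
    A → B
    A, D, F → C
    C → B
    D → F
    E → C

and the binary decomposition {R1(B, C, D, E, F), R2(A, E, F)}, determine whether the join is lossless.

Common attributes: R1 ∩ R2 = {E, F}.
Closure of {E, F}: E → C applies, adding C; C → B applies, adding B. So (E, F)⁺ = {B, C, E, F}.
The closure contains neither all of R1 = {B, C, D, E, F} nor all of R2 = {A, E, F}, so the common attributes are not a superkey of either fragment. The join is lossy.

No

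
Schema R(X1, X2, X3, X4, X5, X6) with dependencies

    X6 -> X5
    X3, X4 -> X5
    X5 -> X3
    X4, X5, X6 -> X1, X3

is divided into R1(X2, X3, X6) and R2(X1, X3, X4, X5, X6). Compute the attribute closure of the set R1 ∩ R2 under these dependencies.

R1 ∩ R2 = {X3, X6}.
X6 → X5 applies, adding X5
Closure: {X3, X5, X6}.

X3, X5, X6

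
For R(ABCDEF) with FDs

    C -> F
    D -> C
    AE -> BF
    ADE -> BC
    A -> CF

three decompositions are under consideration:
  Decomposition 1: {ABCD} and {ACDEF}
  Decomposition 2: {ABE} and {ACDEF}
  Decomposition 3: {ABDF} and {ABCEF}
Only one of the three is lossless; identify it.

Decomposition 2

Decomposition 1: common = {ACD}, closure = {ACDF} → lossy.
Decomposition 2: common = {AE}, closure = {ABCEF} → lossless.
Decomposition 3: common = {ABF}, closure = {ABCF} → lossy.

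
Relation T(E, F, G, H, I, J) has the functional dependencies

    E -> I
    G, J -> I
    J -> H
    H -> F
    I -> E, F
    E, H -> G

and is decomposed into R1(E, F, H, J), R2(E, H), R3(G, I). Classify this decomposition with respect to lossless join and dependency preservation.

lossy and not dependency-preserving

Lossless test (chase): Rows 1 and 2 agree on E; apply E→I and equate their I entries. Rows 1 and 2 agree on H; apply H→F and equate their F entries. Rows 1 and 2 agree on E, H; apply E, H→G and equate their G entries. No row becomes fully distinguished — the join is lossy.
Dependency preservation: the restricted closure of {E} across the fragments never reaches {I}, so E → I cannot be enforced without a join — not preserved.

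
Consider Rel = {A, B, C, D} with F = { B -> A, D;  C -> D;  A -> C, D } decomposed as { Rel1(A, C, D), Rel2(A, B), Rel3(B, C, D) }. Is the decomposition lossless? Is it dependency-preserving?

lossless and dependency-preserving

Lossless test (chase): Rows 2 and 3 agree on B; apply B→A, D and equate their A, D entries. Rows 1 and 2 agree on A; apply A→C, D and equate their C, D entries. Row 2 is now all distinguished symbols — the join is lossless.
Dependency preservation: B → A, D is not contained in any single fragment, but the restricted closure of its left-hand side across the fragments still reaches the right-hand side; the remaining FDs each lie inside some fragment. All dependencies are preserved.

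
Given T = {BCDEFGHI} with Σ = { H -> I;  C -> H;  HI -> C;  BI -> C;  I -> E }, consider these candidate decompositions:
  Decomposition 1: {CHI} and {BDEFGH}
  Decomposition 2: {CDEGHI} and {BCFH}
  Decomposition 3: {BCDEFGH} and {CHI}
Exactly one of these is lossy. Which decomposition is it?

Decomposition 1: common = {H}, closure = {CEHI} → lossless.
Decomposition 2: common = {CH}, closure = {CEHI} → lossy.
Decomposition 3: common = {CH}, closure = {CEHI} → lossless.

Decomposition 2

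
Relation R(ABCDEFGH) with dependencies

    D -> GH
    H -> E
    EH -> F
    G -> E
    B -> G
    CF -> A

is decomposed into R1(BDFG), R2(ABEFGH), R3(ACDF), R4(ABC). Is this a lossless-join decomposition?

Chase test. Columns are ABCDEFGH; row i has aⱼ where attribute j ∈ Ri, else bᵢⱼ.
Initial tableau (one row per fragment):
  row 1: b11 a2 b13 a4 b15 a6 a7 b18
  row 2: a1 a2 b23 b24 a5 a6 a7 a8
  row 3: a1 b32 a3 a4 b35 a6 b37 b38
  row 4: a1 a2 a3 b44 b45 b46 b47 b48
Rows 1 and 3 agree on D; apply D→GH and equate their GH entries.
Rows 1 and 3 agree on H; apply H→E and equate their E entries.
Rows 1 and 2 agree on G; apply G→E and equate their E entries.
Rows 1 and 4 agree on B; apply B→G and equate their G entries.
Rows 1 and 4 agree on G; apply G→E and equate their E entries.
No row becomes fully distinguished — the join is lossy.

No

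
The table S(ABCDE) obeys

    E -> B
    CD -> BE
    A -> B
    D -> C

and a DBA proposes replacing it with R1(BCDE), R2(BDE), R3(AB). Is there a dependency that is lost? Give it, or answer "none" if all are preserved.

none

E → B lies within R1.
CD → BE lies within R1.
A → B lies within R3.
D → C lies within R1.
Every dependency is enforceable on the fragments, so the decomposition is dependency-preserving.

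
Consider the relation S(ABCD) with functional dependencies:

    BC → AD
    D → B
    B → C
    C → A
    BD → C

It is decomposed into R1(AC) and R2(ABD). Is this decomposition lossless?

No

Common attributes: R1 ∩ R2 = {A}.
No dependency enlarges {A}, so (A)⁺ = {A}.
The closure contains neither all of R1 = {AC} nor all of R2 = {ABD}, so the common attributes are not a superkey of either fragment. The join is lossy.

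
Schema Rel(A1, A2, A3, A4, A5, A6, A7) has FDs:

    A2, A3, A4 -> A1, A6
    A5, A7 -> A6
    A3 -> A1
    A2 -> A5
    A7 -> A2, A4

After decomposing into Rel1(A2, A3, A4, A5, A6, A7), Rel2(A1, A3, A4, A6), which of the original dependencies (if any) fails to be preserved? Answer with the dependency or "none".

none

A2, A3, A4 → A1, A6: restricted closure across fragments reaches A1, A6.
A5, A7 → A6 lies within Rel1.
A3 → A1 lies within Rel2.
A2 → A5 lies within Rel1.
A7 → A2, A4 lies within Rel1.
Every dependency is enforceable on the fragments, so the decomposition is dependency-preserving.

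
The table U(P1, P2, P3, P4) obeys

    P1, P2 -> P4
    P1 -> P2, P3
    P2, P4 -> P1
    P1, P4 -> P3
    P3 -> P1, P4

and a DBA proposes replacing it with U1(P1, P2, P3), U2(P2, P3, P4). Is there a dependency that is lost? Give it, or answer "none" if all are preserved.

none

P1, P2 → P4: restricted closure across fragments reaches P4.
P1 → P2, P3 lies within U1.
P2, P4 → P1: restricted closure across fragments reaches P1.
P1, P4 → P3: restricted closure across fragments reaches P3.
P3 → P1, P4: restricted closure across fragments reaches P1, P4.
Every dependency is enforceable on the fragments, so the decomposition is dependency-preserving.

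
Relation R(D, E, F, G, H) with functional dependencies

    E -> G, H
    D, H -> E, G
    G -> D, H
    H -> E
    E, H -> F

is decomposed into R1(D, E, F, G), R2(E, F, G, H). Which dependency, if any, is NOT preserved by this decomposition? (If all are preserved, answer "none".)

none

E → G, H lies within R2.
D, H → E, G: restricted closure across fragments reaches E, G.
G → D, H: restricted closure across fragments reaches D, H.
H → E lies within R2.
E, H → F lies within R2.
Every dependency is enforceable on the fragments, so the decomposition is dependency-preserving.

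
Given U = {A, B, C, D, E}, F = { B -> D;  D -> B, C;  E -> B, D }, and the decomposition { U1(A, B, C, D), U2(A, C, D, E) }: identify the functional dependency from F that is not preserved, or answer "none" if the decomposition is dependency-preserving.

none

B → D lies within U1.
D → B, C lies within U1.
E → B, D: restricted closure across fragments reaches B, D.
Every dependency is enforceable on the fragments, so the decomposition is dependency-preserving.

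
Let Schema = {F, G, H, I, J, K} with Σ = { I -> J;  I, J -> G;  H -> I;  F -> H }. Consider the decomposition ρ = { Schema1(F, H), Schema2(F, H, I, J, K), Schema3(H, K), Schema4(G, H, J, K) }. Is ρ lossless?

Yes

Chase test. Columns are F, G, H, I, J, K; row i has aⱼ where attribute j ∈ Schemai, else bᵢⱼ.
Initial tableau (one row per fragment):
  row 1: a1 b12 a3 b14 b15 b16
  row 2: a1 b22 a3 a4 a5 a6
  row 3: b31 b32 a3 b34 b35 a6
  row 4: b41 a2 a3 b44 a5 a6
Rows 1 and 2 agree on H; apply H→I and equate their I entries.
Rows 1 and 3 agree on H; apply H→I and equate their I entries.
Rows 1 and 4 agree on H; apply H→I and equate their I entries.
Rows 1 and 2 agree on I; apply I→J and equate their J entries.
Rows 1 and 3 agree on I; apply I→J and equate their J entries.
Rows 1 and 2 agree on I, J; apply I, J→G and equate their G entries.
Rows 1 and 3 agree on I, J; apply I, J→G and equate their G entries.
Rows 1 and 4 agree on I, J; apply I, J→G and equate their G entries.
Row 2 is now all distinguished symbols — the join is lossless.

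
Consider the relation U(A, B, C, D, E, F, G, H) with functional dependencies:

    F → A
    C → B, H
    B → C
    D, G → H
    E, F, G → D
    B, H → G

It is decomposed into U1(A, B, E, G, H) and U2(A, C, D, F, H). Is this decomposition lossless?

Common attributes: U1 ∩ U2 = {A, H}.
No dependency enlarges {A, H}, so (A, H)⁺ = {A, H}.
The closure contains neither all of U1 = {A, B, E, G, H} nor all of U2 = {A, C, D, F, H}, so the common attributes are not a superkey of either fragment. The join is lossy.

No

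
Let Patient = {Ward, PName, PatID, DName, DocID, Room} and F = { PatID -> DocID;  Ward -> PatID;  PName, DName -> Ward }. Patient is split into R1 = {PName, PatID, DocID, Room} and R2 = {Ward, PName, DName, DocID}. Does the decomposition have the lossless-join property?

No

Common attributes: R1 ∩ R2 = {PName, DocID}.
No dependency enlarges {PName, DocID}, so (PName, DocID)⁺ = {PName, DocID}.
The closure contains neither all of R1 = {PName, PatID, DocID, Room} nor all of R2 = {Ward, PName, DName, DocID}, so the common attributes are not a superkey of either fragment. The join is lossy.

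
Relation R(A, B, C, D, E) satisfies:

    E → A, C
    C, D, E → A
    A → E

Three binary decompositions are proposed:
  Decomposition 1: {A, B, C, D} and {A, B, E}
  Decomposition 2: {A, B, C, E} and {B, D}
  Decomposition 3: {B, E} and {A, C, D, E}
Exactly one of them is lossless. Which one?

Decomposition 1: common = {A, B}, closure = {A, B, C, E} → lossless.
Decomposition 2: common = {B}, closure = {B} → lossy.
Decomposition 3: common = {E}, closure = {A, C, E} → lossy.

Decomposition 1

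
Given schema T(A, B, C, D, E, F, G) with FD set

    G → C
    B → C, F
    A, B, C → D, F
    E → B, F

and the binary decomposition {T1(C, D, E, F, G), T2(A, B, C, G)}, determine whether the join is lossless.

No

Common attributes: T1 ∩ T2 = {C, G}.
No dependency enlarges {C, G}, so (C, G)⁺ = {C, G}.
The closure contains neither all of T1 = {C, D, E, F, G} nor all of T2 = {A, B, C, G}, so the common attributes are not a superkey of either fragment. The join is lossy.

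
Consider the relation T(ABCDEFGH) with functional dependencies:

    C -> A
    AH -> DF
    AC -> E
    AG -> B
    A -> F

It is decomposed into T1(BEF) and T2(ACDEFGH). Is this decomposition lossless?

Common attributes: T1 ∩ T2 = {EF}.
No dependency enlarges {EF}, so (EF)⁺ = {EF}.
The closure contains neither all of T1 = {BEF} nor all of T2 = {ACDEFGH}, so the common attributes are not a superkey of either fragment. The join is lossy.

No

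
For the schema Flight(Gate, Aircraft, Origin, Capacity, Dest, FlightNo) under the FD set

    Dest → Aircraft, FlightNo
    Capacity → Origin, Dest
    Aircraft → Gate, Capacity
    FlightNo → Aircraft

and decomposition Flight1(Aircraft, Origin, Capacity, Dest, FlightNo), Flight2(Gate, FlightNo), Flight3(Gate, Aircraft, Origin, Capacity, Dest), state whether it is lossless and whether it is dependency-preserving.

Lossless test (chase): Rows 1 and 3 agree on Dest; apply Dest→Aircraft, FlightNo and equate their Aircraft, FlightNo entries. Rows 1 and 3 agree on Aircraft; apply Aircraft→Gate, Capacity and equate their Gate, Capacity entries. Rows 1 and 2 agree on FlightNo; apply FlightNo→Aircraft and equate their Aircraft entries. Rows 1 and 2 agree on Aircraft; apply Aircraft→Gate, Capacity and equate their Gate, Capacity entries. Rows 1 and 2 agree on Capacity; apply Capacity→Origin, Dest and equate their Origin, Dest entries. Row 1 is now all distinguished symbols — the join is lossless.
Dependency preservation: every FD's attributes lie within a single fragment, so each can be enforced locally — preserved.

lossless and dependency-preserving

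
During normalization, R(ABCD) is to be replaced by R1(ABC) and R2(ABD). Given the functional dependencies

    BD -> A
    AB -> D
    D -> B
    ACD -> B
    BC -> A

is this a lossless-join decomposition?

Common attributes: R1 ∩ R2 = {AB}.
Closure of {AB}: AB → D applies, adding D. So (AB)⁺ = {ABD}.
This closure contains every attribute of R2, so R1 ∩ R2 → R2. The join is lossless.

Yes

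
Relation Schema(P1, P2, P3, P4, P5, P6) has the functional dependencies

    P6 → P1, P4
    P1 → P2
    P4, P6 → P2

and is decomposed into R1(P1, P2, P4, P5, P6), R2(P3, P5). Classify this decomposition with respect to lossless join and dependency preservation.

Lossless test: (P5)⁺ = {P5}, which is a superkey of neither fragment — lossy.
Dependency preservation: every FD's attributes lie within a single fragment, so each can be enforced locally — preserved.

lossy but dependency-preserving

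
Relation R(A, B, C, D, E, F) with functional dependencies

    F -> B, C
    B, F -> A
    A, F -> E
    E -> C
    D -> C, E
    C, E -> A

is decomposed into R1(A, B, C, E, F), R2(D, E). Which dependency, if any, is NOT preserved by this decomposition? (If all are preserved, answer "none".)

none

F → B, C lies within R1.
B, F → A lies within R1.
A, F → E lies within R1.
E → C lies within R1.
D → C, E: restricted closure across fragments reaches C, E.
C, E → A lies within R1.
Every dependency is enforceable on the fragments, so the decomposition is dependency-preserving.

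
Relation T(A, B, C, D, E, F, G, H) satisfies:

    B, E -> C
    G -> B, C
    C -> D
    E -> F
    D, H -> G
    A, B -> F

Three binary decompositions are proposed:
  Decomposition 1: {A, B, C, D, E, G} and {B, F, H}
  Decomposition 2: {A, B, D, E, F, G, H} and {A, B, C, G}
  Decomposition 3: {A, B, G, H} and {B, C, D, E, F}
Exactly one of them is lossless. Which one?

Decomposition 1: common = {B}, closure = {B} → lossy.
Decomposition 2: common = {A, B, G}, closure = {A, B, C, D, F, G} → lossless.
Decomposition 3: common = {B}, closure = {B} → lossy.

Decomposition 2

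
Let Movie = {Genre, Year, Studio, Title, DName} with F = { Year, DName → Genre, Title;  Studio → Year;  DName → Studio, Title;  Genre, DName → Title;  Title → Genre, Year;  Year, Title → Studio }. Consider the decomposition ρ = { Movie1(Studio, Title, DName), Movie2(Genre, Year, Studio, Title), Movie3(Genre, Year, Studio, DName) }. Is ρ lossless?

Yes

Chase test. Columns are Genre, Year, Studio, Title, DName; row i has aⱼ where attribute j ∈ Moviei, else bᵢⱼ.
Initial tableau (one row per fragment):
  row 1: b11 b12 a3 a4 a5
  row 2: a1 a2 a3 a4 b25
  row 3: a1 a2 a3 b34 a5
Rows 1 and 2 agree on Studio; apply Studio→Year and equate their Year entries.
Rows 1 and 3 agree on DName; apply DName→Studio, Title and equate their Studio, Title entries.
Rows 1 and 2 agree on Title; apply Title→Genre, Year and equate their Genre, Year entries.
Row 1 is now all distinguished symbols — the join is lossless.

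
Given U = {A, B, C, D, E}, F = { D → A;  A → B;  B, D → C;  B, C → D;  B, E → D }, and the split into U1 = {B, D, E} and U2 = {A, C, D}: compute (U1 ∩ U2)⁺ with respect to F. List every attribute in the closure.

U1 ∩ U2 = {D}.
D → A applies, adding A
A → B applies, adding B
B, D → C applies, adding C
Closure: {A, B, C, D}.

A, B, C, D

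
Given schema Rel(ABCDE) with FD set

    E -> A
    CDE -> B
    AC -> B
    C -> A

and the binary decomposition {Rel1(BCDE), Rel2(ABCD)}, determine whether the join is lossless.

Yes

Common attributes: Rel1 ∩ Rel2 = {BCD}.
Closure of {BCD}: C → A applies, adding A. So (BCD)⁺ = {ABCD}.
This closure contains every attribute of Rel2, so Rel1 ∩ Rel2 → Rel2. The join is lossless.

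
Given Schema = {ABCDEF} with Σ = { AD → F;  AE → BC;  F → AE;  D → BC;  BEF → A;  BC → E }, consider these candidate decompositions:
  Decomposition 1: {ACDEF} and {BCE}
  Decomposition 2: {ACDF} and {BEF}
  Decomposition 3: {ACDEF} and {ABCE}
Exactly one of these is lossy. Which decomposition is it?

Decomposition 1

Decomposition 1: common = {CE}, closure = {CE} → lossy.
Decomposition 2: common = {F}, closure = {ABCEF} → lossless.
Decomposition 3: common = {ACE}, closure = {ABCE} → lossless.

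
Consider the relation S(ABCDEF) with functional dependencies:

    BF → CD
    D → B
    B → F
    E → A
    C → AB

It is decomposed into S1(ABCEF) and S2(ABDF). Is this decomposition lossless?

Common attributes: S1 ∩ S2 = {ABF}.
Closure of {ABF}: BF → CD applies, adding CD. So (ABF)⁺ = {ABCDF}.
This closure contains every attribute of S2, so S1 ∩ S2 → S2. The join is lossless.

Yes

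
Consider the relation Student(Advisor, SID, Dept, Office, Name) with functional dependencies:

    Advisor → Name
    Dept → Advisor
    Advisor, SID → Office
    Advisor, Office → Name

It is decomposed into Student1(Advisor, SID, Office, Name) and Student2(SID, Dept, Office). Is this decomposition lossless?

No

Common attributes: Student1 ∩ Student2 = {SID, Office}.
No dependency enlarges {SID, Office}, so (SID, Office)⁺ = {SID, Office}.
The closure contains neither all of Student1 = {Advisor, SID, Office, Name} nor all of Student2 = {SID, Dept, Office}, so the common attributes are not a superkey of either fragment. The join is lossy.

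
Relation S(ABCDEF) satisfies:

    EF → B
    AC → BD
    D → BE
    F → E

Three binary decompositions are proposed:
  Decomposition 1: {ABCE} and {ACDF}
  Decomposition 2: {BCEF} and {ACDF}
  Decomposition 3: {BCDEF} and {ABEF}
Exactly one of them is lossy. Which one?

Decomposition 1: common = {AC}, closure = {ABCDE} → lossless.
Decomposition 2: common = {CF}, closure = {BCEF} → lossless.
Decomposition 3: common = {BEF}, closure = {BEF} → lossy.

Decomposition 3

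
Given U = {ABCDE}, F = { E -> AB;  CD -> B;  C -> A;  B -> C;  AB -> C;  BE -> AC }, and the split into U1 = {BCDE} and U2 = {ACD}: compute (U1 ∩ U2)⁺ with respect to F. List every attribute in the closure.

ABCD

U1 ∩ U2 = {CD}.
CD → B applies, adding B
C → A applies, adding A
Closure: {ABCD}.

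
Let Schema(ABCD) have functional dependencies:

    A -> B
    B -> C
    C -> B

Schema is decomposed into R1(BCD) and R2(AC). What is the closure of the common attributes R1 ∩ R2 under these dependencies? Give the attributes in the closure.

BC

R1 ∩ R2 = {C}.
C → B applies, adding B
Closure: {BC}.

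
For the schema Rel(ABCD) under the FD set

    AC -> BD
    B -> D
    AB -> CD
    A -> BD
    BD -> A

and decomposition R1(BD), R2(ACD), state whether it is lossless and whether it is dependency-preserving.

lossy and not dependency-preserving

Lossless test: (D)⁺ = {D}, which is a superkey of neither fragment — lossy.
Dependency preservation: the restricted closure of {AC} across the fragments never reaches {BD}, so AC → BD cannot be enforced without a join — not preserved.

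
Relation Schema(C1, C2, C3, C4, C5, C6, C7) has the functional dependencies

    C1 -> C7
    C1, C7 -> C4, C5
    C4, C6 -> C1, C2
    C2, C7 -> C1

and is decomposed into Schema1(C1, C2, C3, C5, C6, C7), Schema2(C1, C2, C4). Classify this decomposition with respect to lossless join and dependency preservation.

lossless but not dependency-preserving

Lossless test: (C1, C2)⁺ = {C1, C2, C4, C5, C7}, which contains all of one fragment — lossless.
Dependency preservation: the restricted closure of {C4, C6} across the fragments never reaches {C1, C2}, so C4, C6 → C1, C2 cannot be enforced without a join — not preserved.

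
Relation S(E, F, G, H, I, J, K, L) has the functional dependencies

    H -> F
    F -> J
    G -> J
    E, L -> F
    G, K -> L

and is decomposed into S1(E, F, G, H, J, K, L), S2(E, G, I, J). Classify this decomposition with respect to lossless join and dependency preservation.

Lossless test: (E, G, J)⁺ = {E, G, J}, which is a superkey of neither fragment — lossy.
Dependency preservation: every FD's attributes lie within a single fragment, so each can be enforced locally — preserved.

lossy but dependency-preserving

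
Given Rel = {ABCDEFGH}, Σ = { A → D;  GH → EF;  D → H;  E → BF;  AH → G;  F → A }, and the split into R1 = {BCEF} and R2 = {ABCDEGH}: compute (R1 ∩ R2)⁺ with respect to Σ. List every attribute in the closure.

ABCDEFGH

R1 ∩ R2 = {BCE}.
E → BF applies, adding F
F → A applies, adding A
A → D applies, adding D
D → H applies, adding H
AH → G applies, adding G
Closure: {ABCDEFGH}.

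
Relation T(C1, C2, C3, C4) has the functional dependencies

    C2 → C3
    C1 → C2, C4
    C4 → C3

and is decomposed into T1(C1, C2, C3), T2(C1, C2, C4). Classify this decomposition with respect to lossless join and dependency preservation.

lossless but not dependency-preserving

Lossless test: (C1, C2)⁺ = {C1, C2, C3, C4}, which contains all of one fragment — lossless.
Dependency preservation: the restricted closure of {C4} across the fragments never reaches {C3}, so C4 → C3 cannot be enforced without a join — not preserved.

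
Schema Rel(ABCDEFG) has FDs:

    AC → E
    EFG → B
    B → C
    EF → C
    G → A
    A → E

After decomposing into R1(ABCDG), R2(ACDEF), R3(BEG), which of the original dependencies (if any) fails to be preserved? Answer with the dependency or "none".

EFG → B

Check EFG → B: no single fragment contains all of {BEFG}, and the restricted closure of {EFG} across the fragments never reaches {B}.
AC → E is preserved.
B → C is preserved.
EF → C is preserved.
G → A is preserved.
A → E is preserved.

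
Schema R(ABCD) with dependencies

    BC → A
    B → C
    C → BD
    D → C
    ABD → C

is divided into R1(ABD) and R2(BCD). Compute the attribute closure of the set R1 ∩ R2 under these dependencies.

ABCD

R1 ∩ R2 = {BD}.
B → C applies, adding C
BC → A applies, adding A
Closure: {ABCD}.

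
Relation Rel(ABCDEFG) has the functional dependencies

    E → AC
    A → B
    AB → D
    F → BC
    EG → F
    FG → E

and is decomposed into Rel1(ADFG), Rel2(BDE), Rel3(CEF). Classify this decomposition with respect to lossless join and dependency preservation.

lossy and not dependency-preserving

Lossless test (chase): Rows 2 and 3 agree on E; apply E→AC and equate their AC entries. Rows 2 and 3 agree on A; apply A→B and equate their B entries. Rows 2 and 3 agree on AB; apply AB→D and equate their D entries. Rows 1 and 3 agree on F; apply F→BC and equate their BC entries. No row becomes fully distinguished — the join is lossy.
Dependency preservation: the restricted closure of {E} across the fragments never reaches {AC}, so E → AC cannot be enforced without a join — not preserved.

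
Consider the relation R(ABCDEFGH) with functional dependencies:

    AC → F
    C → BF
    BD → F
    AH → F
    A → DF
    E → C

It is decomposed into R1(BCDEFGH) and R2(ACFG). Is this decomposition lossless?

Common attributes: R1 ∩ R2 = {CFG}.
Closure of {CFG}: C → BF applies, adding B. So (CFG)⁺ = {BCFG}.
The closure contains neither all of R1 = {BCDEFGH} nor all of R2 = {ACFG}, so the common attributes are not a superkey of either fragment. The join is lossy.

No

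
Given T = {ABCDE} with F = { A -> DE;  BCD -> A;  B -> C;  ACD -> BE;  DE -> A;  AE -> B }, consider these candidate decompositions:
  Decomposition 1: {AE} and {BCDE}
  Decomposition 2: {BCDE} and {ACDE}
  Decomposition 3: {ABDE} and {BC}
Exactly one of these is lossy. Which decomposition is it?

Decomposition 1: common = {E}, closure = {E} → lossy.
Decomposition 2: common = {CDE}, closure = {ABCDE} → lossless.
Decomposition 3: common = {B}, closure = {BC} → lossless.

Decomposition 1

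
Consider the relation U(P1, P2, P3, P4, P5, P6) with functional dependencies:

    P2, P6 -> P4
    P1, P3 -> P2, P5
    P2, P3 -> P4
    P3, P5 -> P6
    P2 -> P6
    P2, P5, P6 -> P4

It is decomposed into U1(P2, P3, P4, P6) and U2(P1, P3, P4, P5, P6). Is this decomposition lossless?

Common attributes: U1 ∩ U2 = {P3, P4, P6}.
No dependency enlarges {P3, P4, P6}, so (P3, P4, P6)⁺ = {P3, P4, P6}.
The closure contains neither all of U1 = {P2, P3, P4, P6} nor all of U2 = {P1, P3, P4, P5, P6}, so the common attributes are not a superkey of either fragment. The join is lossy.

No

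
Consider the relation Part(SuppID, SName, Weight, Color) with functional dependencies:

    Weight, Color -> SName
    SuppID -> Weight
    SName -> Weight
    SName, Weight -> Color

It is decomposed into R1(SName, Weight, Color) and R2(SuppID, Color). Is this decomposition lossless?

Common attributes: R1 ∩ R2 = {Color}.
No dependency enlarges {Color}, so (Color)⁺ = {Color}.
The closure contains neither all of R1 = {SName, Weight, Color} nor all of R2 = {SuppID, Color}, so the common attributes are not a superkey of either fragment. The join is lossy.

No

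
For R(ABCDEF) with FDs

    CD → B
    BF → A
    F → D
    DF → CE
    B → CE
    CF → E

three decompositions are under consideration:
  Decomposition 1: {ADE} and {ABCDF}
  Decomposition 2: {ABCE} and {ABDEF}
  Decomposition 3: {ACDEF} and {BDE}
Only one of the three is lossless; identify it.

Decomposition 1: common = {AD}, closure = {AD} → lossy.
Decomposition 2: common = {ABE}, closure = {ABCE} → lossless.
Decomposition 3: common = {DE}, closure = {DE} → lossy.

Decomposition 2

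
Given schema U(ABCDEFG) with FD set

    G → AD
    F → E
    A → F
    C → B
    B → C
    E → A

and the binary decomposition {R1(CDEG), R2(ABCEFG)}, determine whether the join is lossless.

Yes

Common attributes: R1 ∩ R2 = {CEG}.
Closure of {CEG}: G → AD applies, adding AD; A → F applies, adding F; C → B applies, adding B. So (CEG)⁺ = {ABCDEFG}.
This closure contains every attribute of R1, so R1 ∩ R2 → R1. The join is lossless.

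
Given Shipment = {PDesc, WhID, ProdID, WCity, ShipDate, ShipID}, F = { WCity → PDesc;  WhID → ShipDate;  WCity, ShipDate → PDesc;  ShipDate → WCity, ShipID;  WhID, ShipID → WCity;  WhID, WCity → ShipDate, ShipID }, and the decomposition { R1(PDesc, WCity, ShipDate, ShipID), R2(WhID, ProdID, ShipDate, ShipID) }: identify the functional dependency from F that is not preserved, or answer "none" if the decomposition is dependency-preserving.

WCity → PDesc lies within R1.
WhID → ShipDate lies within R2.
WCity, ShipDate → PDesc lies within R1.
ShipDate → WCity, ShipID lies within R1.
WhID, ShipID → WCity: restricted closure across fragments reaches WCity.
WhID, WCity → ShipDate, ShipID: restricted closure across fragments reaches ShipDate, ShipID.
Every dependency is enforceable on the fragments, so the decomposition is dependency-preserving.

none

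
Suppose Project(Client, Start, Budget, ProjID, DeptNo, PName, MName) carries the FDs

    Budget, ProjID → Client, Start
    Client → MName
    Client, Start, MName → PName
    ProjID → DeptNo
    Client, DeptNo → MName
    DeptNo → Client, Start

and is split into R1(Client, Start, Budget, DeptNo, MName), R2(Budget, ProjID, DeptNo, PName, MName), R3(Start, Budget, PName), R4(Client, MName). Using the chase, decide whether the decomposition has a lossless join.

Chase test. Columns are Client, Start, Budget, ProjID, DeptNo, PName, MName; row i has aⱼ where attribute j ∈ Ri, else bᵢⱼ.
Initial tableau (one row per fragment):
  row 1: a1 a2 a3 b14 a5 b16 a7
  row 2: b21 b22 a3 a4 a5 a6 a7
  row 3: b31 a2 a3 b34 b35 a6 b37
  row 4: a1 b42 b43 b44 b45 b46 a7
Rows 1 and 2 agree on DeptNo; apply DeptNo→Client, Start and equate their Client, Start entries.
Rows 1 and 2 agree on Client, Start, MName; apply Client, Start, MName→PName and equate their PName entries.
Row 2 is now all distinguished symbols — the join is lossless.

Yes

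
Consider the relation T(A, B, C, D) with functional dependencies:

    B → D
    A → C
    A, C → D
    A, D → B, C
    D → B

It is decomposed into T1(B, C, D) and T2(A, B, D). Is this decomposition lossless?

Common attributes: T1 ∩ T2 = {B, D}.
No dependency enlarges {B, D}, so (B, D)⁺ = {B, D}.
The closure contains neither all of T1 = {B, C, D} nor all of T2 = {A, B, D}, so the common attributes are not a superkey of either fragment. The join is lossy.

No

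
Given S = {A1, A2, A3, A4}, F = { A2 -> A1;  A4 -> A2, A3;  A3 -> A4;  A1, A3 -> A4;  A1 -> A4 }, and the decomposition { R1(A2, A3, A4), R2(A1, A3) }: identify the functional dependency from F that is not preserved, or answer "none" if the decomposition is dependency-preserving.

none

A2 → A1: restricted closure across fragments reaches A1.
A4 → A2, A3 lies within R1.
A3 → A4 lies within R1.
A1, A3 → A4: restricted closure across fragments reaches A4.
A1 → A4: restricted closure across fragments reaches A4.
Every dependency is enforceable on the fragments, so the decomposition is dependency-preserving.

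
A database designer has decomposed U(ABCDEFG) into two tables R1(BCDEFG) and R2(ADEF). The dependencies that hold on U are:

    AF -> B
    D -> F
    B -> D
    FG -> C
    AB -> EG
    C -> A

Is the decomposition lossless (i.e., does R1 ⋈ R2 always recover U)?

Common attributes: R1 ∩ R2 = {DEF}.
No dependency enlarges {DEF}, so (DEF)⁺ = {DEF}.
The closure contains neither all of R1 = {BCDEFG} nor all of R2 = {ADEF}, so the common attributes are not a superkey of either fragment. The join is lossy.

No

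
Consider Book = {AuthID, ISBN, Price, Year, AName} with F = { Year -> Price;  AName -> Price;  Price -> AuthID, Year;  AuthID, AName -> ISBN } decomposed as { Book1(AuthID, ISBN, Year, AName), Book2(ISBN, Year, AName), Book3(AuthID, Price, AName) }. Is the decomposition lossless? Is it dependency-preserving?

Lossless test (chase): Rows 1 and 2 agree on Year; apply Year→Price and equate their Price entries. Rows 1 and 3 agree on AName; apply AName→Price and equate their Price entries. Rows 1 and 2 agree on Price; apply Price→AuthID, Year and equate their AuthID, Year entries. Rows 1 and 3 agree on Price; apply Price→AuthID, Year and equate their AuthID, Year entries. Rows 1 and 3 agree on AuthID, AName; apply AuthID, AName→ISBN and equate their ISBN entries. Row 1 is now all distinguished symbols — the join is lossless.
Dependency preservation: the restricted closure of {Year} across the fragments never reaches {Price}, so Year → Price cannot be enforced without a join — not preserved.

lossless but not dependency-preserving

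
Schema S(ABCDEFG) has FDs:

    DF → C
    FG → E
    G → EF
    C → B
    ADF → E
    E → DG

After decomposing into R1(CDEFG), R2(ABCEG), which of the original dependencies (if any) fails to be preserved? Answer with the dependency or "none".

Check ADF → E: no single fragment contains all of {ADEF}, and the restricted closure of {ADF} across the fragments never reaches {E}.
DF → C is preserved.
FG → E is preserved.
G → EF is preserved.
C → B is preserved.
E → DG is preserved.

ADF → E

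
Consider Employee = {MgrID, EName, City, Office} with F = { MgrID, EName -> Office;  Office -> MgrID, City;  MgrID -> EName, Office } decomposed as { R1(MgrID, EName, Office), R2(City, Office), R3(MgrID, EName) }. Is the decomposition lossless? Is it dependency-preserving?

Lossless test (chase): Rows 1 and 3 agree on MgrID, EName; apply MgrID, EName→Office and equate their Office entries. Rows 1 and 2 agree on Office; apply Office→MgrID, City and equate their MgrID, City entries. Rows 1 and 3 agree on Office; apply Office→MgrID, City and equate their MgrID, City entries. Rows 1 and 2 agree on MgrID; apply MgrID→EName, Office and equate their EName, Office entries. Row 1 is now all distinguished symbols — the join is lossless.
Dependency preservation: Office → MgrID, City is not contained in any single fragment, but the restricted closure of its left-hand side across the fragments still reaches the right-hand side; the remaining FDs each lie inside some fragment. All dependencies are preserved.

lossless and dependency-preserving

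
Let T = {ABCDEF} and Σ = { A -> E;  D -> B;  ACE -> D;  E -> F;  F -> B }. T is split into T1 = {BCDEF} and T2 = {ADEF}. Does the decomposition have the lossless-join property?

No

Common attributes: T1 ∩ T2 = {DEF}.
Closure of {DEF}: D → B applies, adding B. So (DEF)⁺ = {BDEF}.
The closure contains neither all of T1 = {BCDEF} nor all of T2 = {ADEF}, so the common attributes are not a superkey of either fragment. The join is lossy.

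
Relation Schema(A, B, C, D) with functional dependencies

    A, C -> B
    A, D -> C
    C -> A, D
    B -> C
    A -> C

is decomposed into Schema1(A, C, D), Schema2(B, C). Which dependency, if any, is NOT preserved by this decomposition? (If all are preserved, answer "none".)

none

A, C → B: restricted closure across fragments reaches B.
A, D → C lies within Schema1.
C → A, D lies within Schema1.
B → C lies within Schema2.
A → C lies within Schema1.
Every dependency is enforceable on the fragments, so the decomposition is dependency-preserving.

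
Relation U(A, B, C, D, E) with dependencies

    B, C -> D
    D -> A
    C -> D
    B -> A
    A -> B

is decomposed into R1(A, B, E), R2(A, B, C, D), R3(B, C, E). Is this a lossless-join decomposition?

Chase test. Columns are A, B, C, D, E; row i has aⱼ where attribute j ∈ Ri, else bᵢⱼ.
Initial tableau (one row per fragment):
  row 1: a1 a2 b13 b14 a5
  row 2: a1 a2 a3 a4 b25
  row 3: b31 a2 a3 b34 a5
Rows 2 and 3 agree on B, C; apply B, C→D and equate their D entries.
Rows 2 and 3 agree on D; apply D→A and equate their A entries.
Row 3 is now all distinguished symbols — the join is lossless.

Yes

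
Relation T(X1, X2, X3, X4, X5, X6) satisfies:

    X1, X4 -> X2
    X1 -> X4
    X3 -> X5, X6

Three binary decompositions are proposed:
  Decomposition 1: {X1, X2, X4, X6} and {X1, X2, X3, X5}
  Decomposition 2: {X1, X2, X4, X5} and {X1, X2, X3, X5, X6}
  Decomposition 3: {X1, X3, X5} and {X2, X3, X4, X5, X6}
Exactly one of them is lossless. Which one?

Decomposition 1: common = {X1, X2}, closure = {X1, X2, X4} → lossy.
Decomposition 2: common = {X1, X2, X5}, closure = {X1, X2, X4, X5} → lossless.
Decomposition 3: common = {X3, X5}, closure = {X3, X5, X6} → lossy.

Decomposition 2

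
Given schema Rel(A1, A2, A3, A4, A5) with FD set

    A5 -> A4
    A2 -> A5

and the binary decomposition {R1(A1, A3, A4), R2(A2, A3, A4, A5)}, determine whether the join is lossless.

Common attributes: R1 ∩ R2 = {A3, A4}.
No dependency enlarges {A3, A4}, so (A3, A4)⁺ = {A3, A4}.
The closure contains neither all of R1 = {A1, A3, A4} nor all of R2 = {A2, A3, A4, A5}, so the common attributes are not a superkey of either fragment. The join is lossy.

No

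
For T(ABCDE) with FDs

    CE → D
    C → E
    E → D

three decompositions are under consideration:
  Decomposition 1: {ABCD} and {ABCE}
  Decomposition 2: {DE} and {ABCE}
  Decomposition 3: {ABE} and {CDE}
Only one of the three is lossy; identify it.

Decomposition 3

Decomposition 1: common = {ABC}, closure = {ABCDE} → lossless.
Decomposition 2: common = {E}, closure = {DE} → lossless.
Decomposition 3: common = {E}, closure = {DE} → lossy.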